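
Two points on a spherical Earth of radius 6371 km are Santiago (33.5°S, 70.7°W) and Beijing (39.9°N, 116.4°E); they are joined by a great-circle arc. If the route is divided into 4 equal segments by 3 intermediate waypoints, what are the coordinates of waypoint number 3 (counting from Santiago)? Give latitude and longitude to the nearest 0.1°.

≈ 57.8°N, 178.7°E

Write both endpoints as unit vectors p₁, p₂ with components (cos φ cos λ, cos φ sin λ, sin φ).
The central angle between the endpoints is δ = arccos(p₁·p₂) ≈ 2.992 rad (171.4°).
Interpolate at f = 3/4 with slerp weights a = sin((1−f)δ)/sin δ ≈ 4.570, b = sin(fδ)/sin δ ≈ 5.252.
p = a·p₁ + b·p₂ ≈ (-0.532, 0.012, 0.847); φ = arcsin(p_z) ≈ 57.85°, λ = atan2(p_y, p_x) ≈ 178.67°.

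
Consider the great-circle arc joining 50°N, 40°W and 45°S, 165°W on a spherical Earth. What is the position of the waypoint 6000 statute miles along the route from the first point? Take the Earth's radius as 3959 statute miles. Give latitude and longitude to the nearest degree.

The haversine formula gives a central angle δ ≈ 2.502 rad (143.4°) between the endpoints. The total great-circle distance is δ·R ≈ 2.502 × 3959 ≈ 9906 mi, so the target fraction is f = 6000/9906 ≈ 0.606.
Interpolate at f ≈ 0.606 with slerp weights a = sin((1−f)δ)/sin δ ≈ 1.398, b = sin(fδ)/sin δ ≈ 1.673.
p = a·p₁ + b·p₂ ≈ (-0.454, -0.884, -0.112); φ = arcsin(p_z) ≈ -6.45°, λ = atan2(p_y, p_x) ≈ -117.22°.

≈ 6°S, 117°W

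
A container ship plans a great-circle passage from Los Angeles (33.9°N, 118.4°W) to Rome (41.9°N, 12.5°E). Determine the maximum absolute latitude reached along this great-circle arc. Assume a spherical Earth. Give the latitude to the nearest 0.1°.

≈ 62.1°N

The great circle lies in the plane with unit normal n̂ = (p₁ × p₂)/|p₁ × p₂|.
Here n̂_z ≈ +0.467; the vertex latitude is φ_max = arccos|n̂_z| ≈ 62.1°.
Check via Clairaut: cos φ_max = |cos φ₁| · sin C = cos(33.9°)·sin(34.3°) ≈ 0.467, again giving ≈ 62.1°.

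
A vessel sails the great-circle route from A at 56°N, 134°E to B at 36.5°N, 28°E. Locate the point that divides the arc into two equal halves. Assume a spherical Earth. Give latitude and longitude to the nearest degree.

The haversine formula gives a central angle δ ≈ 1.193 rad (68.3°) between the endpoints.
Interpolate at f = 1/2 with slerp weights a = sin((1−f)δ)/sin δ ≈ 0.604, b = sin(fδ)/sin δ ≈ 0.604.
p = a·p₁ + b·p₂ ≈ (0.194, 0.471, 0.860); φ = arcsin(p_z) ≈ 59.36°, λ = atan2(p_y, p_x) ≈ 67.60°.

≈ 59°N, 68°E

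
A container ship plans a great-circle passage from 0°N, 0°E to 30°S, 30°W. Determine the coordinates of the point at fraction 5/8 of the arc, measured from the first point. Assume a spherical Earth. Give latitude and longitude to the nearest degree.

From cos δ = sin φ₁ sin φ₂ + cos φ₁ cos φ₂ cos Δλ, the central angle is δ ≈ 0.723 rad (41.4°).
Interpolate at f = 5/8 with slerp weights a = sin((1−f)δ)/sin δ ≈ 0.405, b = sin(fδ)/sin δ ≈ 0.660.
p = a·p₁ + b·p₂ ≈ (0.900, -0.286, -0.330); φ = arcsin(p_z) ≈ -19.27°, λ = atan2(p_y, p_x) ≈ -17.62°.

≈ 19°S, 18°W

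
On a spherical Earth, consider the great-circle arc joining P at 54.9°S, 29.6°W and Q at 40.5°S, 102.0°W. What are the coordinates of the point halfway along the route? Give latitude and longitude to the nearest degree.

The haversine formula gives a central angle δ ≈ 0.845 rad (48.4°) between the endpoints.
Interpolate at f = 1/2 with slerp weights a = sin((1−f)δ)/sin δ ≈ 0.548, b = sin(fδ)/sin δ ≈ 0.548.
p = a·p₁ + b·p₂ ≈ (0.187, -0.563, -0.805); φ = arcsin(p_z) ≈ -53.57°, λ = atan2(p_y, p_x) ≈ -71.60°.

≈ 54°S, 72°W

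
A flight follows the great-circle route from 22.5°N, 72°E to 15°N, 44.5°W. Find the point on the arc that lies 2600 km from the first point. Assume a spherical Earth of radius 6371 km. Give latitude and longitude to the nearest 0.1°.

≈ 30.4°N, 47.4°E

Write both endpoints as unit vectors p₁, p₂ with components (cos φ cos λ, cos φ sin λ, sin φ).
The central angle between the endpoints is δ = arccos(p₁·p₂) ≈ 1.875 rad (107.4°). The total great-circle distance is δ·R ≈ 1.875 × 6371 ≈ 11943 km, so the target fraction is f = 2600/11943 ≈ 0.218.
Interpolate at f ≈ 0.218 with slerp weights a = sin((1−f)δ)/sin δ ≈ 1.042, b = sin(fδ)/sin δ ≈ 0.416.
p = a·p₁ + b·p₂ ≈ (0.584, 0.634, 0.507); φ = arcsin(p_z) ≈ 30.43°, λ = atan2(p_y, p_x) ≈ 47.36°.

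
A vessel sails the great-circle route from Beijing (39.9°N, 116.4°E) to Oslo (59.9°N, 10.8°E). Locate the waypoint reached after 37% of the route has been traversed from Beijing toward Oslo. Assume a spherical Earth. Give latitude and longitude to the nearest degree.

Convert each endpoint to a unit vector on the sphere (x = cos φ cos λ, y = cos φ sin λ, z = sin φ).
The central angle between the endpoints is δ = arccos(p₁·p₂) ≈ 1.102 rad (63.2°).
Interpolate at f = 0.37 with slerp weights a = sin((1−f)δ)/sin δ ≈ 0.717, b = sin(fδ)/sin δ ≈ 0.445.
p = a·p₁ + b·p₂ ≈ (-0.026, 0.535, 0.845); φ = arcsin(p_z) ≈ 57.64°, λ = atan2(p_y, p_x) ≈ 92.75°.

≈ (58°N, 93°E)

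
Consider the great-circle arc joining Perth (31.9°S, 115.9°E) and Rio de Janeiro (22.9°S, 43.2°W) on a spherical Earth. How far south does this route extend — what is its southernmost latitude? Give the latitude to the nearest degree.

≈ 71°S

The great circle lies in the plane with unit normal n̂ = (p₁ × p₂)/|p₁ × p₂|.
Here n̂_z ≈ -0.328; the vertex latitude is φ_max = arccos|n̂_z| ≈ 70.9°.
Check via Clairaut: cos φ_max = |cos φ₁| · sin C = cos(31.9°)·sin(157.3°) ≈ 0.328, again giving ≈ 70.9°.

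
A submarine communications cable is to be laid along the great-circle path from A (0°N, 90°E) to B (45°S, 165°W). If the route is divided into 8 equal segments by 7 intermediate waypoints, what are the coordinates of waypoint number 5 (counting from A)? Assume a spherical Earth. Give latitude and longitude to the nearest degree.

≈ (40°S, 144°E)

Convert each endpoint to a unit vector on the sphere (x = cos φ cos λ, y = cos φ sin λ, z = sin φ).
The central angle between the endpoints is δ = arccos(p₁·p₂) ≈ 1.755 rad (100.5°).
Interpolate at f = 5/8 with slerp weights a = sin((1−f)δ)/sin δ ≈ 0.622, b = sin(fδ)/sin δ ≈ 0.905.
p = a·p₁ + b·p₂ ≈ (-0.618, 0.456, -0.640); φ = arcsin(p_z) ≈ -39.79°, λ = atan2(p_y, p_x) ≈ 143.56°.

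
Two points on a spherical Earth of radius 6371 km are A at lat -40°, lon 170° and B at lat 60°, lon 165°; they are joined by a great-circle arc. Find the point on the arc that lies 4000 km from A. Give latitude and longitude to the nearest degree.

Write both endpoints as unit vectors p₁, p₂ with components (cos φ cos λ, cos φ sin λ, sin φ).
The central angle between the endpoints is δ = arccos(p₁·p₂) ≈ 1.747 rad (100.1°). The total great-circle distance is δ·R ≈ 1.747 × 6371 ≈ 11129 km, so the target fraction is f = 4000/11129 ≈ 0.359.
Interpolate at f ≈ 0.359 with slerp weights a = sin((1−f)δ)/sin δ ≈ 0.914, b = sin(fδ)/sin δ ≈ 0.597.
p = a·p₁ + b·p₂ ≈ (-0.977, 0.199, -0.071); φ = arcsin(p_z) ≈ -4.05°, λ = atan2(p_y, p_x) ≈ 168.51°.

≈ lat -4°, lon 169°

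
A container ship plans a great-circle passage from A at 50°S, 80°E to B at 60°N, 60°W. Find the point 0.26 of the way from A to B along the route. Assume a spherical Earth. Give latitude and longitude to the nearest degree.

≈ 19°S, 48°E

From cos δ = sin φ₁ sin φ₂ + cos φ₁ cos φ₂ cos Δλ, the central angle is δ ≈ 2.713 rad (155.5°).
Interpolate at f = 0.26 with slerp weights a = sin((1−f)δ)/sin δ ≈ 2.181, b = sin(fδ)/sin δ ≈ 1.561.
p = a·p₁ + b·p₂ ≈ (0.634, 0.705, -0.319); φ = arcsin(p_z) ≈ -18.61°, λ = atan2(p_y, p_x) ≈ 48.05°.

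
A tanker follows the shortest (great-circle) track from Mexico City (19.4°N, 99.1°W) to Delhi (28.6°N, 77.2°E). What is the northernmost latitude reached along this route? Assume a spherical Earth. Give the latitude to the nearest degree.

The great circle lies in the plane with unit normal n̂ = (p₁ × p₂)/|p₁ × p₂|.
Here n̂_z ≈ +0.072; the vertex latitude is φ_max = arccos|n̂_z| ≈ 85.9°.

≈ 86°N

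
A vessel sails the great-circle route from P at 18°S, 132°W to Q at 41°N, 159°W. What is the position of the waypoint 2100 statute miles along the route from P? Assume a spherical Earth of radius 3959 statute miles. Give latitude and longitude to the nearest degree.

Convert each endpoint to a unit vector on the sphere (x = cos φ cos λ, y = cos φ sin λ, z = sin φ).
The central angle between the endpoints is δ = arccos(p₁·p₂) ≈ 1.119 rad (64.1°). The total great-circle distance is δ·R ≈ 1.119 × 3959 ≈ 4429 mi, so the target fraction is f = 2100/4429 ≈ 0.474.
Interpolate at f ≈ 0.474 with slerp weights a = sin((1−f)δ)/sin δ ≈ 0.617, b = sin(fδ)/sin δ ≈ 0.562.
p = a·p₁ + b·p₂ ≈ (-0.789, -0.588, 0.178); φ = arcsin(p_z) ≈ 10.27°, λ = atan2(p_y, p_x) ≈ -143.29°.

≈ 10°N, 143°W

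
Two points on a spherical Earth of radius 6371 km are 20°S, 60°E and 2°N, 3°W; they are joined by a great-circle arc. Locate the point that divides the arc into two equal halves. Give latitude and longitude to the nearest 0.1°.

≈ 10.5°S, 27.4°E

Write both endpoints as unit vectors p₁, p₂ with components (cos φ cos λ, cos φ sin λ, sin φ).
The central angle between the endpoints is δ = arccos(p₁·p₂) ≈ 1.143 rad (65.5°).
Interpolate at f = 1/2 with slerp weights a = sin((1−f)δ)/sin δ ≈ 0.595, b = sin(fδ)/sin δ ≈ 0.595.
p = a·p₁ + b·p₂ ≈ (0.873, 0.453, -0.183); φ = arcsin(p_z) ≈ -10.52°, λ = atan2(p_y, p_x) ≈ 27.42°.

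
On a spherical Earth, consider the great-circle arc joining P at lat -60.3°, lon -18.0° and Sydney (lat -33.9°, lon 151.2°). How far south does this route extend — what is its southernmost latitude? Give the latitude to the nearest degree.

The great circle lies in the plane with unit normal n̂ = (p₁ × p₂)/|p₁ × p₂|.
Here n̂_z ≈ +0.077; the vertex latitude is φ_max = arccos|n̂_z| ≈ 85.6°.
Check via Clairaut: cos φ_max = |cos φ₁| · sin C = cos(60.3°)·sin(171.0°) ≈ 0.077, again giving ≈ 85.6°.

≈ -86°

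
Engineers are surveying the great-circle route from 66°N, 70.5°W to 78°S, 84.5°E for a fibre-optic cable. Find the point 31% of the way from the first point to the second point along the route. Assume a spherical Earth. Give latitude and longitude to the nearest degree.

Write both endpoints as unit vectors p₁, p₂ with components (cos φ cos λ, cos φ sin λ, sin φ).
The central angle between the endpoints is δ = arccos(p₁·p₂) ≈ 2.897 rad (166.0°).
Interpolate at f = 0.31 with slerp weights a = sin((1−f)δ)/sin δ ≈ 3.756, b = sin(fδ)/sin δ ≈ 3.229.
p = a·p₁ + b·p₂ ≈ (0.574, -0.772, 0.273); φ = arcsin(p_z) ≈ 15.83°, λ = atan2(p_y, p_x) ≈ -53.35°.

≈ 16°N, 53°W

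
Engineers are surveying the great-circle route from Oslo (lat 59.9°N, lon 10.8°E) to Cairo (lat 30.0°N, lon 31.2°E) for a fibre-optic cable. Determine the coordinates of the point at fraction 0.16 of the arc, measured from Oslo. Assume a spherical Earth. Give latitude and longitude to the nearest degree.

Convert each endpoint to a unit vector on the sphere (x = cos φ cos λ, y = cos φ sin λ, z = sin φ).
The central angle between the endpoints is δ = arccos(p₁·p₂) ≈ 0.574 rad (32.9°).
Interpolate at f = 0.16 with slerp weights a = sin((1−f)δ)/sin δ ≈ 0.854, b = sin(fδ)/sin δ ≈ 0.169.
p = a·p₁ + b·p₂ ≈ (0.546, 0.156, 0.823); φ = arcsin(p_z) ≈ 55.41°, λ = atan2(p_y, p_x) ≈ 15.95°.

≈ lat 55°N, lon 16°E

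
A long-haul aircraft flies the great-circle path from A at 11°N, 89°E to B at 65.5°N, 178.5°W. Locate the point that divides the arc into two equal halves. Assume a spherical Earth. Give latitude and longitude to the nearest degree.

≈ 46°N, 112°E

Write both endpoints as unit vectors p₁, p₂ with components (cos φ cos λ, cos φ sin λ, sin φ).
The central angle between the endpoints is δ = arccos(p₁·p₂) ≈ 1.414 rad (81.0°).
Interpolate at f = 1/2 with slerp weights a = sin((1−f)δ)/sin δ ≈ 0.658, b = sin(fδ)/sin δ ≈ 0.658.
p = a·p₁ + b·p₂ ≈ (-0.261, 0.638, 0.724); φ = arcsin(p_z) ≈ 46.38°, λ = atan2(p_y, p_x) ≈ 112.27°.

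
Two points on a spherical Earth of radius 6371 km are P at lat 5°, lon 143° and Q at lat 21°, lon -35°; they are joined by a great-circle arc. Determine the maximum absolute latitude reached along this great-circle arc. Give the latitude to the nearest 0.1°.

The great circle lies in the plane with unit normal n̂ = (p₁ × p₂)/|p₁ × p₂|.
Here n̂_z ≈ -0.074; the vertex latitude is φ_max = arccos|n̂_z| ≈ 85.8°.
Check via Clairaut: cos φ_max = |cos φ₁| · sin C = cos(5.0°)·sin(4.3°) ≈ 0.074, again giving ≈ 85.8°.

≈ 85.8°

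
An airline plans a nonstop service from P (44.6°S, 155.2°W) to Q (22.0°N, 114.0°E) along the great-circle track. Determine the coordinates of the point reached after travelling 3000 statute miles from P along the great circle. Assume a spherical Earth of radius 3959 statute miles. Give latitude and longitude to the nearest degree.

≈ (22°S, 159°E)

Convert each endpoint to a unit vector on the sphere (x = cos φ cos λ, y = cos φ sin λ, z = sin φ).
The central angle between the endpoints is δ = arccos(p₁·p₂) ≈ 1.847 rad (105.8°). The total great-circle distance is δ·R ≈ 1.847 × 3959 ≈ 7310 mi, so the target fraction is f = 3000/7310 ≈ 0.410.
Interpolate at f ≈ 0.410 with slerp weights a = sin((1−f)δ)/sin δ ≈ 0.921, b = sin(fδ)/sin δ ≈ 0.714.
p = a·p₁ + b·p₂ ≈ (-0.865, 0.330, -0.379); φ = arcsin(p_z) ≈ -22.27°, λ = atan2(p_y, p_x) ≈ 159.11°.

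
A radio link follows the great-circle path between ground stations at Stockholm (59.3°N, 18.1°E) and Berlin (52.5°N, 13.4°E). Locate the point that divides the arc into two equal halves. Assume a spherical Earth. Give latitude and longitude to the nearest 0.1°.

≈ 55.9°N, 15.5°E

From cos δ = sin φ₁ sin φ₂ + cos φ₁ cos φ₂ cos Δλ, the central angle is δ ≈ 0.127 rad (7.3°).
Interpolate at f = 1/2 with slerp weights a = sin((1−f)δ)/sin δ ≈ 0.501, b = sin(fδ)/sin δ ≈ 0.501.
p = a·p₁ + b·p₂ ≈ (0.540, 0.150, 0.828); φ = arcsin(p_z) ≈ 55.92°, λ = atan2(p_y, p_x) ≈ 15.54°.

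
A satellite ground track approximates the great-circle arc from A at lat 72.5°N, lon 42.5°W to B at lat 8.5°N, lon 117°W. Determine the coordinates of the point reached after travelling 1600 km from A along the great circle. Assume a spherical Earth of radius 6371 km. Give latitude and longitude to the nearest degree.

≈ lat 65°N, lon 78°W

From cos δ = sin φ₁ sin φ₂ + cos φ₁ cos φ₂ cos Δλ, the central angle is δ ≈ 1.349 rad (77.3°). The total great-circle distance is δ·R ≈ 1.349 × 6371 ≈ 8591 km, so the target fraction is f = 1600/8591 ≈ 0.186.
Interpolate at f ≈ 0.186 with slerp weights a = sin((1−f)δ)/sin δ ≈ 0.912, b = sin(fδ)/sin δ ≈ 0.255.
p = a·p₁ + b·p₂ ≈ (0.088, -0.410, 0.908); φ = arcsin(p_z) ≈ 65.22°, λ = atan2(p_y, p_x) ≈ -77.90°.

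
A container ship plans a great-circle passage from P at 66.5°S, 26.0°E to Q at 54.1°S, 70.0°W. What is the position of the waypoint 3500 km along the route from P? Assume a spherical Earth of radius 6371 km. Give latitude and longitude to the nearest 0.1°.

≈ 63.6°S, 53.8°W

Convert each endpoint to a unit vector on the sphere (x = cos φ cos λ, y = cos φ sin λ, z = sin φ).
The central angle between the endpoints is δ = arccos(p₁·p₂) ≈ 0.769 rad (44.1°). The total great-circle distance is δ·R ≈ 0.769 × 6371 ≈ 4901 km, so the target fraction is f = 3500/4901 ≈ 0.714.
Interpolate at f ≈ 0.714 with slerp weights a = sin((1−f)δ)/sin δ ≈ 0.314, b = sin(fδ)/sin δ ≈ 0.751.
p = a·p₁ + b·p₂ ≈ (0.263, -0.359, -0.896); φ = arcsin(p_z) ≈ -63.59°, λ = atan2(p_y, p_x) ≈ -53.76°.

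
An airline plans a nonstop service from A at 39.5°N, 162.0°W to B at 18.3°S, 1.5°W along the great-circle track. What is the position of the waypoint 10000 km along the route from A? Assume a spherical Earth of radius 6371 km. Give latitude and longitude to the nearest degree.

≈ 34°N, 39°W

Convert each endpoint to a unit vector on the sphere (x = cos φ cos λ, y = cos φ sin λ, z = sin φ).
The central angle between the endpoints is δ = arccos(p₁·p₂) ≈ 2.669 rad (152.9°). The total great-circle distance is δ·R ≈ 2.669 × 6371 ≈ 17003 km, so the target fraction is f = 10000/17003 ≈ 0.588.
Interpolate at f ≈ 0.588 with slerp weights a = sin((1−f)δ)/sin δ ≈ 1.956, b = sin(fδ)/sin δ ≈ 2.196.
p = a·p₁ + b·p₂ ≈ (0.649, -0.521, 0.555); φ = arcsin(p_z) ≈ 33.70°, λ = atan2(p_y, p_x) ≈ -38.78°.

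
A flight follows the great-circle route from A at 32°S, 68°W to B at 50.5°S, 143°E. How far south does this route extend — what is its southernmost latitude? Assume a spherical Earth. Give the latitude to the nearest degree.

The great circle lies in the plane with unit normal n̂ = (p₁ × p₂)/|p₁ × p₂|.
Here n̂_z ≈ -0.278; the vertex latitude is φ_max = arccos|n̂_z| ≈ 73.8°.
Check via Clairaut: cos φ_max = |cos φ₁| · sin C = cos(32.0°)·sin(160.8°) ≈ 0.278, again giving ≈ 73.8°.

≈ 74°S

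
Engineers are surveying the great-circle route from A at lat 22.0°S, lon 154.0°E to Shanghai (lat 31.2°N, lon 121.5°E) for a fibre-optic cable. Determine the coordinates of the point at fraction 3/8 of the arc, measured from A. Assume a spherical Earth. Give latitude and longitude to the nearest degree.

≈ lat 2°S, lon 142°E

The haversine formula gives a central angle δ ≈ 1.076 rad (61.7°) between the endpoints.
Interpolate at f = 3/8 with slerp weights a = sin((1−f)δ)/sin δ ≈ 0.708, b = sin(fδ)/sin δ ≈ 0.446.
p = a·p₁ + b·p₂ ≈ (-0.789, 0.613, -0.034); φ = arcsin(p_z) ≈ -1.95°, λ = atan2(p_y, p_x) ≈ 142.16°.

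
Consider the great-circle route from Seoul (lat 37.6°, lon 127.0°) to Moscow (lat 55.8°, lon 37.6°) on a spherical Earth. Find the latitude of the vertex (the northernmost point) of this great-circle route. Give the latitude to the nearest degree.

≈ 59°

The great circle lies in the plane with unit normal n̂ = (p₁ × p₂)/|p₁ × p₂|.
Here n̂_z ≈ -0.517; the vertex latitude is φ_max = arccos|n̂_z| ≈ 58.8°.
Check via Clairaut: cos φ_max = |cos φ₁| · sin C = cos(37.6°)·sin(40.8°) ≈ 0.517, again giving ≈ 58.8°.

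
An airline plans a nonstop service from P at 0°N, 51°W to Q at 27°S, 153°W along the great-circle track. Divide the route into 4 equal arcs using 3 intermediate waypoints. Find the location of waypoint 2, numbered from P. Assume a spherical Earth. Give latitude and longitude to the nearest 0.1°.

≈ 20.8°S, 97.9°W

Convert each endpoint to a unit vector on the sphere (x = cos φ cos λ, y = cos φ sin λ, z = sin φ).
The central angle between the endpoints is δ = arccos(p₁·p₂) ≈ 1.757 rad (100.7°).
Interpolate at f = 2/4 with slerp weights a = sin((1−f)δ)/sin δ ≈ 0.783, b = sin(fδ)/sin δ ≈ 0.783.
p = a·p₁ + b·p₂ ≈ (-0.129, -0.926, -0.356); φ = arcsin(p_z) ≈ -20.83°, λ = atan2(p_y, p_x) ≈ -97.93°.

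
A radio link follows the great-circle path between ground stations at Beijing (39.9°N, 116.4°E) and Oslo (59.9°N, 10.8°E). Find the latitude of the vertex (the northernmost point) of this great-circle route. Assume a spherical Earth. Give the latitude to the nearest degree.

≈ 65°N

The great circle lies in the plane with unit normal n̂ = (p₁ × p₂)/|p₁ × p₂|.
Here n̂_z ≈ -0.415; the vertex latitude is φ_max = arccos|n̂_z| ≈ 65.5°.
Check via Clairaut: cos φ_max = |cos φ₁| · sin C = cos(39.9°)·sin(32.8°) ≈ 0.415, again giving ≈ 65.5°.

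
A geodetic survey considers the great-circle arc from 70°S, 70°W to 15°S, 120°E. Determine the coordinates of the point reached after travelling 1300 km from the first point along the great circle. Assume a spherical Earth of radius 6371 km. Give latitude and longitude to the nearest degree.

≈ 81°S, 83°W

Write both endpoints as unit vectors p₁, p₂ with components (cos φ cos λ, cos φ sin λ, sin φ).
The central angle between the endpoints is δ = arccos(p₁·p₂) ≈ 1.653 rad (94.7°). The total great-circle distance is δ·R ≈ 1.653 × 6371 ≈ 10531 km, so the target fraction is f = 1300/10531 ≈ 0.123.
Interpolate at f ≈ 0.123 with slerp weights a = sin((1−f)δ)/sin δ ≈ 0.996, b = sin(fδ)/sin δ ≈ 0.203.
p = a·p₁ + b·p₂ ≈ (0.018, -0.150, -0.989); φ = arcsin(p_z) ≈ -81.31°, λ = atan2(p_y, p_x) ≈ -83.04°.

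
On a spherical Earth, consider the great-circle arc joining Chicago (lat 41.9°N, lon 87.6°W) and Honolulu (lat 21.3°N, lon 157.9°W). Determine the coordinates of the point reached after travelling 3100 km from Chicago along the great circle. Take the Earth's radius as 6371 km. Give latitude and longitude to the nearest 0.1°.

Convert each endpoint to a unit vector on the sphere (x = cos φ cos λ, y = cos φ sin λ, z = sin φ).
The central angle between the endpoints is δ = arccos(p₁·p₂) ≈ 1.074 rad (61.6°). The total great-circle distance is δ·R ≈ 1.074 × 6371 ≈ 6844 km, so the target fraction is f = 3100/6844 ≈ 0.453.
Interpolate at f ≈ 0.453 with slerp weights a = sin((1−f)δ)/sin δ ≈ 0.631, b = sin(fδ)/sin δ ≈ 0.532.
p = a·p₁ + b·p₂ ≈ (-0.439, -0.655, 0.614); φ = arcsin(p_z) ≈ 37.90°, λ = atan2(p_y, p_x) ≈ -123.84°.

≈ lat 37.9°N, lon 123.8°W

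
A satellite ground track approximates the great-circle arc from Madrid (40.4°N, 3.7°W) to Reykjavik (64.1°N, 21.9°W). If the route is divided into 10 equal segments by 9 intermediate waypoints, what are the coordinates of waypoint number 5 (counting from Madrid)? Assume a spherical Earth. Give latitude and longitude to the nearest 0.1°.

≈ (52.6°N, 10.3°W)

The haversine formula gives a central angle δ ≈ 0.453 rad (26.0°) between the endpoints.
Interpolate at f = 5/10 with slerp weights a = sin((1−f)δ)/sin δ ≈ 0.513, b = sin(fδ)/sin δ ≈ 0.513.
p = a·p₁ + b·p₂ ≈ (0.598, -0.109, 0.794); φ = arcsin(p_z) ≈ 52.57°, λ = atan2(p_y, p_x) ≈ -10.31°.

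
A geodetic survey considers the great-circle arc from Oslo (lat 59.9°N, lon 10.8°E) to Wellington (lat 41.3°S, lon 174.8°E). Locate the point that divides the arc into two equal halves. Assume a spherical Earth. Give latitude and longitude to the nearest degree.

≈ lat 34°N, lon 148°E

The haversine formula gives a central angle δ ≈ 2.774 rad (158.9°) between the endpoints.
Interpolate at f = 1/2 with slerp weights a = sin((1−f)δ)/sin δ ≈ 2.735, b = sin(fδ)/sin δ ≈ 2.735.
p = a·p₁ + b·p₂ ≈ (-0.699, 0.443, 0.561); φ = arcsin(p_z) ≈ 34.14°, λ = atan2(p_y, p_x) ≈ 147.62°.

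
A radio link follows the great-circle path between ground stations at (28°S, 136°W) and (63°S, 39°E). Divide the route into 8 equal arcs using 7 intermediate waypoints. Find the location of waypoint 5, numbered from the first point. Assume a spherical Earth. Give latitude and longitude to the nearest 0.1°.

Convert each endpoint to a unit vector on the sphere (x = cos φ cos λ, y = cos φ sin λ, z = sin φ).
The central angle between the endpoints is δ = arccos(p₁·p₂) ≈ 1.552 rad (88.9°).
Interpolate at f = 5/8 with slerp weights a = sin((1−f)δ)/sin δ ≈ 0.550, b = sin(fδ)/sin δ ≈ 0.825.
p = a·p₁ + b·p₂ ≈ (-0.058, -0.101, -0.993); φ = arcsin(p_z) ≈ -83.28°, λ = atan2(p_y, p_x) ≈ -119.79°.

≈ (83.3°S, 119.8°W)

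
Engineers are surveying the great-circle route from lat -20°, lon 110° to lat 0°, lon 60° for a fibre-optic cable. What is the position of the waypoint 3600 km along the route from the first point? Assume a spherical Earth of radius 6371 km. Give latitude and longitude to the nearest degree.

Write both endpoints as unit vectors p₁, p₂ with components (cos φ cos λ, cos φ sin λ, sin φ).
The central angle between the endpoints is δ = arccos(p₁·p₂) ≈ 0.922 rad (52.8°). The total great-circle distance is δ·R ≈ 0.922 × 6371 ≈ 5876 km, so the target fraction is f = 3600/5876 ≈ 0.613.
Interpolate at f ≈ 0.613 with slerp weights a = sin((1−f)δ)/sin δ ≈ 0.439, b = sin(fδ)/sin δ ≈ 0.672.
p = a·p₁ + b·p₂ ≈ (0.195, 0.969, -0.150); φ = arcsin(p_z) ≈ -8.63°, λ = atan2(p_y, p_x) ≈ 78.63°.

≈ lat -9°, lon 79°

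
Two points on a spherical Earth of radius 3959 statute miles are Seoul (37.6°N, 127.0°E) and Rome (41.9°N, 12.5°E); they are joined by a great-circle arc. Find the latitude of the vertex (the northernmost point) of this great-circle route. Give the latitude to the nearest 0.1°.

≈ 57.1°N

The great circle lies in the plane with unit normal n̂ = (p₁ × p₂)/|p₁ × p₂|.
Here n̂_z ≈ -0.544; the vertex latitude is φ_max = arccos|n̂_z| ≈ 57.1°.
Check via Clairaut: cos φ_max = |cos φ₁| · sin C = cos(37.6°)·sin(43.4°) ≈ 0.544, again giving ≈ 57.1°.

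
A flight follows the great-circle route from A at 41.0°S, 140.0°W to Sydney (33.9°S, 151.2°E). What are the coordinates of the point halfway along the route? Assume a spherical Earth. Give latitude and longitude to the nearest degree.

≈ 43°S, 176°W

Write both endpoints as unit vectors p₁, p₂ with components (cos φ cos λ, cos φ sin λ, sin φ).
The central angle between the endpoints is δ = arccos(p₁·p₂) ≈ 0.937 rad (53.7°).
Interpolate at f = 1/2 with slerp weights a = sin((1−f)δ)/sin δ ≈ 0.560, b = sin(fδ)/sin δ ≈ 0.560.
p = a·p₁ + b·p₂ ≈ (-0.732, -0.048, -0.680); φ = arcsin(p_z) ≈ -42.86°, λ = atan2(p_y, p_x) ≈ -176.26°.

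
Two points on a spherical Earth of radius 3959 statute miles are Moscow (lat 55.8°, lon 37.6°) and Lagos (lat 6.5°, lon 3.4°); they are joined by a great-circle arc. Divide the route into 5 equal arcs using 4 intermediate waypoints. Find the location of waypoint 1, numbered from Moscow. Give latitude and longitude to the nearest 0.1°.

≈ lat 46.9°, lon 26.5°

The haversine formula gives a central angle δ ≈ 0.982 rad (56.3°) between the endpoints.
Interpolate at f = 1/5 with slerp weights a = sin((1−f)δ)/sin δ ≈ 0.850, b = sin(fδ)/sin δ ≈ 0.235.
p = a·p₁ + b·p₂ ≈ (0.611, 0.305, 0.730); φ = arcsin(p_z) ≈ 46.88°, λ = atan2(p_y, p_x) ≈ 26.55°.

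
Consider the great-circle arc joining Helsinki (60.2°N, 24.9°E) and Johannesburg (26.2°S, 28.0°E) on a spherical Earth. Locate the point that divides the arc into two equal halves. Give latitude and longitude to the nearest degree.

≈ 17°N, 27°E

Convert each endpoint to a unit vector on the sphere (x = cos φ cos λ, y = cos φ sin λ, z = sin φ).
The central angle between the endpoints is δ = arccos(p₁·p₂) ≈ 1.509 rad (86.4°).
Interpolate at f = 1/2 with slerp weights a = sin((1−f)δ)/sin δ ≈ 0.686, b = sin(fδ)/sin δ ≈ 0.686.
p = a·p₁ + b·p₂ ≈ (0.853, 0.433, 0.292); φ = arcsin(p_z) ≈ 17.01°, λ = atan2(p_y, p_x) ≈ 26.90°.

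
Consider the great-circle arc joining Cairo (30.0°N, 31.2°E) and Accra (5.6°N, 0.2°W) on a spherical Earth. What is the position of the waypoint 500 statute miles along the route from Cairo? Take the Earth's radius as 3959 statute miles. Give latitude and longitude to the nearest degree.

Write both endpoints as unit vectors p₁, p₂ with components (cos φ cos λ, cos φ sin λ, sin φ).
The central angle between the endpoints is δ = arccos(p₁·p₂) ≈ 0.669 rad (38.3°). The total great-circle distance is δ·R ≈ 0.669 × 3959 ≈ 2648 mi, so the target fraction is f = 500/2648 ≈ 0.189.
Interpolate at f ≈ 0.189 with slerp weights a = sin((1−f)δ)/sin δ ≈ 0.833, b = sin(fδ)/sin δ ≈ 0.203.
p = a·p₁ + b·p₂ ≈ (0.819, 0.373, 0.436); φ = arcsin(p_z) ≈ 25.86°, λ = atan2(p_y, p_x) ≈ 24.48°.

≈ 26°N, 24°E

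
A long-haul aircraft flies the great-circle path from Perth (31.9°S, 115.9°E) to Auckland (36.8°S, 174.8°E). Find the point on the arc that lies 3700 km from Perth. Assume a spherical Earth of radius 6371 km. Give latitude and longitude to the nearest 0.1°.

From cos δ = sin φ₁ sin φ₂ + cos φ₁ cos φ₂ cos Δλ, the central angle is δ ≈ 0.840 rad (48.1°). The total great-circle distance is δ·R ≈ 0.840 × 6371 ≈ 5350 km, so the target fraction is f = 3700/5350 ≈ 0.692.
Interpolate at f ≈ 0.692 with slerp weights a = sin((1−f)δ)/sin δ ≈ 0.344, b = sin(fδ)/sin δ ≈ 0.737.
p = a·p₁ + b·p₂ ≈ (-0.715, 0.316, -0.623); φ = arcsin(p_z) ≈ -38.55°, λ = atan2(p_y, p_x) ≈ 156.15°.

≈ 38.6°S, 156.2°E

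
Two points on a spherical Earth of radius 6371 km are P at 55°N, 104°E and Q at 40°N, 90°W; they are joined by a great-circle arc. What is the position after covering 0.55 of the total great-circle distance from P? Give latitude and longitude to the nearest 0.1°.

≈ 76.7°N, 111.9°W

Write both endpoints as unit vectors p₁, p₂ with components (cos φ cos λ, cos φ sin λ, sin φ).
The central angle between the endpoints is δ = arccos(p₁·p₂) ≈ 1.470 rad (84.2°).
Interpolate at f = 0.55 with slerp weights a = sin((1−f)δ)/sin δ ≈ 0.618, b = sin(fδ)/sin δ ≈ 0.727.
p = a·p₁ + b·p₂ ≈ (-0.086, -0.213, 0.973); φ = arcsin(p_z) ≈ 76.71°, λ = atan2(p_y, p_x) ≈ -111.89°.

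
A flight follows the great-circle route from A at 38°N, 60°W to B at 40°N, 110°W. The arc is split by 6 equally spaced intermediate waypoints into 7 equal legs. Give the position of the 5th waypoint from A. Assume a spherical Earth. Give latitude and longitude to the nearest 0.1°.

≈ 41.7°N, 95.7°W

From cos δ = sin φ₁ sin φ₂ + cos φ₁ cos φ₂ cos Δλ, the central angle is δ ≈ 0.670 rad (38.4°).
Interpolate at f = 5/7 with slerp weights a = sin((1−f)δ)/sin δ ≈ 0.306, b = sin(fδ)/sin δ ≈ 0.742.
p = a·p₁ + b·p₂ ≈ (-0.074, -0.743, 0.665); φ = arcsin(p_z) ≈ 41.71°, λ = atan2(p_y, p_x) ≈ -95.66°.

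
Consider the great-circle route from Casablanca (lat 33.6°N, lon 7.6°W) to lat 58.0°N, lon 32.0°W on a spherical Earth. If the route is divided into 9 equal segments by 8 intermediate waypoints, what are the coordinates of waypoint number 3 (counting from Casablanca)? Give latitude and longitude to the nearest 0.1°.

≈ lat 42.2°N, lon 13.5°W

The haversine formula gives a central angle δ ≈ 0.513 rad (29.4°) between the endpoints.
Interpolate at f = 3/9 with slerp weights a = sin((1−f)δ)/sin δ ≈ 0.683, b = sin(fδ)/sin δ ≈ 0.347.
p = a·p₁ + b·p₂ ≈ (0.720, -0.173, 0.672); φ = arcsin(p_z) ≈ 42.24°, λ = atan2(p_y, p_x) ≈ -13.48°.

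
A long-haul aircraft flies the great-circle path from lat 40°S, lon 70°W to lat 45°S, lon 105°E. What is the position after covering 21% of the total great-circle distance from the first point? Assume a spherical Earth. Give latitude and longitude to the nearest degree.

≈ lat 60°S, lon 68°W

Convert each endpoint to a unit vector on the sphere (x = cos φ cos λ, y = cos φ sin λ, z = sin φ).
The central angle between the endpoints is δ = arccos(p₁·p₂) ≈ 1.656 rad (94.9°).
Interpolate at f = 0.21 with slerp weights a = sin((1−f)δ)/sin δ ≈ 0.969, b = sin(fδ)/sin δ ≈ 0.342.
p = a·p₁ + b·p₂ ≈ (0.191, -0.464, -0.865); φ = arcsin(p_z) ≈ -59.87°, λ = atan2(p_y, p_x) ≈ -67.59°.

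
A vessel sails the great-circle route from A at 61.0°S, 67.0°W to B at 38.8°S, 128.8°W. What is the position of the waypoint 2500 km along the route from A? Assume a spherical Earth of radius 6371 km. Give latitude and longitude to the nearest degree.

Convert each endpoint to a unit vector on the sphere (x = cos φ cos λ, y = cos φ sin λ, z = sin φ).
The central angle between the endpoints is δ = arccos(p₁·p₂) ≈ 0.757 rad (43.4°). The total great-circle distance is δ·R ≈ 0.757 × 6371 ≈ 4826 km, so the target fraction is f = 2500/4826 ≈ 0.518.
Interpolate at f ≈ 0.518 with slerp weights a = sin((1−f)δ)/sin δ ≈ 0.520, b = sin(fδ)/sin δ ≈ 0.557.
p = a·p₁ + b·p₂ ≈ (-0.173, -0.570, -0.803); φ = arcsin(p_z) ≈ -53.44°, λ = atan2(p_y, p_x) ≈ -106.92°.

≈ 53°S, 107°W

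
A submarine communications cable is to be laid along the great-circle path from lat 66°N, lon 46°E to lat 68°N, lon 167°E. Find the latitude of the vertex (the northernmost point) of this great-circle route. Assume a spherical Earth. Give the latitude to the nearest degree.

≈ 78°N

The great circle lies in the plane with unit normal n̂ = (p₁ × p₂)/|p₁ × p₂|.
Here n̂_z ≈ +0.204; the vertex latitude is φ_max = arccos|n̂_z| ≈ 78.2°.
Check via Clairaut: cos φ_max = |cos φ₁| · sin C = cos(66.0°)·sin(30.1°) ≈ 0.204, again giving ≈ 78.2°.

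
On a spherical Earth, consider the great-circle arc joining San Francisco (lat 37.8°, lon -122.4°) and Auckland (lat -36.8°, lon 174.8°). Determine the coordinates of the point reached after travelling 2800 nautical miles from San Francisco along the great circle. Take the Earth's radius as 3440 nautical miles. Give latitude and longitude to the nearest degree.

Write both endpoints as unit vectors p₁, p₂ with components (cos φ cos λ, cos φ sin λ, sin φ).
The central angle between the endpoints is δ = arccos(p₁·p₂) ≈ 1.649 rad (94.5°). The total great-circle distance is δ·R ≈ 1.649 × 3440 ≈ 5672 nmi, so the target fraction is f = 2800/5672 ≈ 0.494.
Interpolate at f ≈ 0.494 with slerp weights a = sin((1−f)δ)/sin δ ≈ 0.743, b = sin(fδ)/sin δ ≈ 0.729.
p = a·p₁ + b·p₂ ≈ (-0.896, -0.443, 0.019); φ = arcsin(p_z) ≈ 1.08°, λ = atan2(p_y, p_x) ≈ -153.69°.

≈ lat 1°, lon -154°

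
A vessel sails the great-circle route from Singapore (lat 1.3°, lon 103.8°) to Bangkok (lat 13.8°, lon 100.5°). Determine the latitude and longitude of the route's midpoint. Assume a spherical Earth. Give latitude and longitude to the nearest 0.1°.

The haversine formula gives a central angle δ ≈ 0.225 rad (12.9°) between the endpoints.
Interpolate at f = 1/2 with slerp weights a = sin((1−f)δ)/sin δ ≈ 0.503, b = sin(fδ)/sin δ ≈ 0.503.
p = a·p₁ + b·p₂ ≈ (-0.209, 0.969, 0.131); φ = arcsin(p_z) ≈ 7.55°, λ = atan2(p_y, p_x) ≈ 102.17°.

≈ lat 7.6°, lon 102.2°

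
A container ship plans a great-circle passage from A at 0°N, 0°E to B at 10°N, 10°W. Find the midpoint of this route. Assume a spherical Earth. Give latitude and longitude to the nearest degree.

Write both endpoints as unit vectors p₁, p₂ with components (cos φ cos λ, cos φ sin λ, sin φ).
The central angle between the endpoints is δ = arccos(p₁·p₂) ≈ 0.246 rad (14.1°).
Interpolate at f = 1/2 with slerp weights a = sin((1−f)δ)/sin δ ≈ 0.504, b = sin(fδ)/sin δ ≈ 0.504.
p = a·p₁ + b·p₂ ≈ (0.992, -0.086, 0.087); φ = arcsin(p_z) ≈ 5.02°, λ = atan2(p_y, p_x) ≈ -4.96°.

≈ 5°N, 5°W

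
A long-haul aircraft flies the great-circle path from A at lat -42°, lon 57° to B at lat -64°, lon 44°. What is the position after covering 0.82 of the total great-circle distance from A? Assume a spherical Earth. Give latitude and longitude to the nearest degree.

Write both endpoints as unit vectors p₁, p₂ with components (cos φ cos λ, cos φ sin λ, sin φ).
The central angle between the endpoints is δ = arccos(p₁·p₂) ≈ 0.406 rad (23.2°).
Interpolate at f = 0.82 with slerp weights a = sin((1−f)δ)/sin δ ≈ 0.185, b = sin(fδ)/sin δ ≈ 0.827.
p = a·p₁ + b·p₂ ≈ (0.336, 0.367, -0.867); φ = arcsin(p_z) ≈ -60.16°, λ = atan2(p_y, p_x) ≈ 47.56°.

≈ lat -60°, lon 48°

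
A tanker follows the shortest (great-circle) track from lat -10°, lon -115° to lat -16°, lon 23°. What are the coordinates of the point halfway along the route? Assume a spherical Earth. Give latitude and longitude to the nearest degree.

Convert each endpoint to a unit vector on the sphere (x = cos φ cos λ, y = cos φ sin λ, z = sin φ).
The central angle between the endpoints is δ = arccos(p₁·p₂) ≈ 2.286 rad (131.0°).
Interpolate at f = 1/2 with slerp weights a = sin((1−f)δ)/sin δ ≈ 1.205, b = sin(fδ)/sin δ ≈ 1.205.
p = a·p₁ + b·p₂ ≈ (0.565, -0.623, -0.541); φ = arcsin(p_z) ≈ -32.78°, λ = atan2(p_y, p_x) ≈ -47.81°.

≈ lat -33°, lon -48°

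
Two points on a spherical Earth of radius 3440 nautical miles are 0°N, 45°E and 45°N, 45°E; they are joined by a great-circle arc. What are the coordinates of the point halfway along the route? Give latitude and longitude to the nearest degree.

≈ 22°N, 45°E

Convert each endpoint to a unit vector on the sphere (x = cos φ cos λ, y = cos φ sin λ, z = sin φ).
The central angle between the endpoints is δ = arccos(p₁·p₂) ≈ 0.785 rad (45.0°).
Interpolate at f = 1/2 with slerp weights a = sin((1−f)δ)/sin δ ≈ 0.541, b = sin(fδ)/sin δ ≈ 0.541.
p = a·p₁ + b·p₂ ≈ (0.653, 0.653, 0.383); φ = arcsin(p_z) ≈ 22.50°, λ = atan2(p_y, p_x) ≈ 45.00°.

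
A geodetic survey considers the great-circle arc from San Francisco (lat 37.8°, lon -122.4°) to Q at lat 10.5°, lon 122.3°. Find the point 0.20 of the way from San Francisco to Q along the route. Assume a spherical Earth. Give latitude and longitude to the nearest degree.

The haversine formula gives a central angle δ ≈ 1.793 rad (102.7°) between the endpoints.
Interpolate at f = 0.20 with slerp weights a = sin((1−f)δ)/sin δ ≈ 1.016, b = sin(fδ)/sin δ ≈ 0.360.
p = a·p₁ + b·p₂ ≈ (-0.619, -0.379, 0.688); φ = arcsin(p_z) ≈ 43.48°, λ = atan2(p_y, p_x) ≈ -148.55°.

≈ lat 43°, lon -149°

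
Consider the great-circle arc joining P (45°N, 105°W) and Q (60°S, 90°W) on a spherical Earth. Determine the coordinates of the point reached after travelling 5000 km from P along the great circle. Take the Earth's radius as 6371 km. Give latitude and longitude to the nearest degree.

≈ (0°N, 100°W)

The haversine formula gives a central angle δ ≈ 1.845 rad (105.7°) between the endpoints. The total great-circle distance is δ·R ≈ 1.845 × 6371 ≈ 11755 km, so the target fraction is f = 5000/11755 ≈ 0.425.
Interpolate at f ≈ 0.425 with slerp weights a = sin((1−f)δ)/sin δ ≈ 0.906, b = sin(fδ)/sin δ ≈ 0.734.
p = a·p₁ + b·p₂ ≈ (-0.166, -0.986, 0.005); φ = arcsin(p_z) ≈ 0.29°, λ = atan2(p_y, p_x) ≈ -99.55°.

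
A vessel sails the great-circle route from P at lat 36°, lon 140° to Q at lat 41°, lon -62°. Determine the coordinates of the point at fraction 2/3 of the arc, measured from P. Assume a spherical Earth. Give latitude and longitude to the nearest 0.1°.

The haversine formula gives a central angle δ ≈ 1.752 rad (100.4°) between the endpoints.
Interpolate at f = 2/3 with slerp weights a = sin((1−f)δ)/sin δ ≈ 0.561, b = sin(fδ)/sin δ ≈ 0.935.
p = a·p₁ + b·p₂ ≈ (-0.016, -0.332, 0.943); φ = arcsin(p_z) ≈ 70.60°, λ = atan2(p_y, p_x) ≈ -92.77°.

≈ lat 70.6°, lon -92.8°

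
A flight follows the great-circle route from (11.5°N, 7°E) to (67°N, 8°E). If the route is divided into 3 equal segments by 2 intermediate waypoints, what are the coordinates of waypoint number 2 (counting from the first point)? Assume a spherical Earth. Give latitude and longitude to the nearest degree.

Write both endpoints as unit vectors p₁, p₂ with components (cos φ cos λ, cos φ sin λ, sin φ).
The central angle between the endpoints is δ = arccos(p₁·p₂) ≈ 0.969 rad (55.5°).
Interpolate at f = 2/3 with slerp weights a = sin((1−f)δ)/sin δ ≈ 0.385, b = sin(fδ)/sin δ ≈ 0.730.
p = a·p₁ + b·p₂ ≈ (0.657, 0.086, 0.749); φ = arcsin(p_z) ≈ 48.50°, λ = atan2(p_y, p_x) ≈ 7.43°.

≈ (49°N, 7°E)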